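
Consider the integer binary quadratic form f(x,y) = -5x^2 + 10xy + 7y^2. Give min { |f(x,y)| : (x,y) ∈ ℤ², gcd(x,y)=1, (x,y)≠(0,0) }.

river: ρ → (7,4,-8)
river: ρ → (-8,12,3)
river: ρ → (3,12,-8)
river: ρ → (-8,4,7)
river: ρ → (7,10,-5)
river: ρ → (-5,10,7)
closes: descent 0, river 6
min |a| on river = 3

3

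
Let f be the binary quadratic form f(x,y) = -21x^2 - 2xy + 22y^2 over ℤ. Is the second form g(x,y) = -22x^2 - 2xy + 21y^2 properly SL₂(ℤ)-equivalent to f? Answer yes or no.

D₁ = 1852, D₂ = 1852
river cycle of f (length 32): (22, 2, -21), (-21, 40, 3), (3, 38, -34), (-34, 30, 7), (7, 40, -9), (-9, 32, 23), (23, 14, -18), (-18, 22, 19), (19, 16, -21), (-21, 26, 14), … (22 more)
river cycle of g (length 32): (21, 2, -22), (-22, 42, 1), (1, 42, -22), (-22, 2, 21), (21, 40, -3), (-3, 38, 34), (34, 30, -7), (-7, 40, 9), (9, 32, -23), (-23, 14, 18), … (22 more)
cycles differ ⇒ inequivalent

no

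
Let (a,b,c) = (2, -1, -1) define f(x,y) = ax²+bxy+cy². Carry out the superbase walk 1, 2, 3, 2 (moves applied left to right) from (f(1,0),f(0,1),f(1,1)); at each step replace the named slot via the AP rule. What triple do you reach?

start (2,-1,0) = (f(1,0),f(0,1),f(1,1))
replace slot 1: 2·((-1)+0) − 2 = -4 → (-4,-1,0)
replace slot 2: 2·((-4)+0) − (-1) = -7 → (-4,-7,0)
replace slot 3: 2·((-4)+(-7)) − 0 = -22 → (-4,-7,-22)
replace slot 2: 2·((-4)+(-22)) − (-7) = -45 → (-4,-45,-22)

-4,-45,-22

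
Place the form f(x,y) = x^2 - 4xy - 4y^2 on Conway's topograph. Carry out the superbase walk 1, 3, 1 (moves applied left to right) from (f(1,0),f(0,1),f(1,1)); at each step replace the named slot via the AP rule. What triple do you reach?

start (1,-4,-7) = (f(1,0),f(0,1),f(1,1))
replace slot 1: 2·((-4)+(-7)) − 1 = -23 → (-23,-4,-7)
replace slot 3: 2·((-23)+(-4)) − (-7) = -47 → (-23,-4,-47)
replace slot 1: 2·((-4)+(-47)) − (-23) = -79 → (-79,-4,-47)

-79,-4,-47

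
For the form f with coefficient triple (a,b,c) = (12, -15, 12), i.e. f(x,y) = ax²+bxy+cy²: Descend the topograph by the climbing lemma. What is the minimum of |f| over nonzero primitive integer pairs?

translate: b→9 (≡-15 mod 24), so (12,-15,12)→(12,9,9)
flip: (12,9,9)→(9,-9,12)
translate: b→9 (≡-9 mod 18), so (9,-9,12)→(9,9,12)
reduced (well bottom): (9,9,12) with a≤c, −a<b≤a
well minimum = a = 9

9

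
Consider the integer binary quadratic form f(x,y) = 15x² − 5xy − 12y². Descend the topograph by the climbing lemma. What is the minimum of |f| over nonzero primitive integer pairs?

descent: ρ → (-12,5,15)  [lands on river]
river: ρ → (15,25,-2)
river: ρ → (-2,27,2)
river: ρ → (2,25,-15)
river: ρ → (-15,5,12)
river: ρ → (12,19,-8)
river: ρ → (-8,13,18)
river: ρ → (18,23,-3)
river: ρ → (-3,25,10)
river: ρ → (10,15,-13)
river: ρ → (-13,11,12)
river: ρ → (12,13,-12)
river: ρ → (-12,11,13)
river: ρ → (13,15,-10)
river: ρ → (-10,25,3)
river: ρ → (3,23,-18)
river: ρ → (-18,13,8)
river: ρ → (8,19,-12)
closes: descent 1, river 18
min |a| on river = 2

2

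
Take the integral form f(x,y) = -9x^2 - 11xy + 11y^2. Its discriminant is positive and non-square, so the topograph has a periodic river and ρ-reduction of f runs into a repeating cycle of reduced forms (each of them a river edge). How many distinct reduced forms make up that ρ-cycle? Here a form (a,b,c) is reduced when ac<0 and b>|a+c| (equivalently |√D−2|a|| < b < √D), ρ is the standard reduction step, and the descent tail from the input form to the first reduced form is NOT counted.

D = 517, ⌊√D⌋ = 22
descent: ρ → (11,11,-9)  [lands on river]
river: ρ → (-9,7,13)
river: ρ → (13,19,-3)
river: ρ → (-3,17,19)
river: ρ → (19,21,-1)
river: ρ → (-1,21,19)
river: ρ → (19,17,-3)
river: ρ → (-3,19,13)
river: ρ → (13,7,-9)
river: ρ → (-9,11,11)
ρ-cycle length = 10 (tail of 1 descent step not counted)

10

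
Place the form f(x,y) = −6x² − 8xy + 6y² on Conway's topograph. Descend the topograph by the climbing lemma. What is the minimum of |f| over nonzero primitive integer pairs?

descent: ρ → (6,8,-6)  [lands on river]
river: ρ → (-6,4,8)
river: ρ → (8,12,-2)
river: ρ → (-2,12,8)
river: ρ → (8,4,-6)
river: ρ → (-6,8,6)
river: ρ → (6,4,-8)
river: ρ → (-8,12,2)
river: ρ → (2,12,-8)
river: ρ → (-8,4,6)
closes: descent 1, river 10
min |a| on river = 2

2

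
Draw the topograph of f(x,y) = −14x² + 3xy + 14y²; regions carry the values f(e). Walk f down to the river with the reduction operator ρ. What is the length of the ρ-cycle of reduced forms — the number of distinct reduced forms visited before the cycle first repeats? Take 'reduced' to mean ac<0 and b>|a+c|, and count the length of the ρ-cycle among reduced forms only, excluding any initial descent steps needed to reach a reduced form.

D = 793, ⌊√D⌋ = 28
river: ρ → (14,25,-3)
river: ρ → (-3,23,22)
river: ρ → (22,21,-4)
river: ρ → (-4,27,4)
river: ρ → (4,21,-22)
river: ρ → (-22,23,3)
river: ρ → (3,25,-14)
river: ρ → (-14,3,14)
ρ-cycle length = 8 (tail of 0 descent steps not counted)

8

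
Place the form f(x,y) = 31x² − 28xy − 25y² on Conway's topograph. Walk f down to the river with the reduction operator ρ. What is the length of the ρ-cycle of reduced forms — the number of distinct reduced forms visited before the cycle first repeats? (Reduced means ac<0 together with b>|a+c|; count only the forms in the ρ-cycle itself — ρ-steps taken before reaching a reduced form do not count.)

D = 3884, ⌊√D⌋ = 62
descent: ρ → (-25,28,31)  [lands on river]
river: ρ → (31,34,-22)
river: ρ → (-22,54,11)
river: ρ → (11,56,-17)
river: ρ → (-17,46,26)
river: ρ → (26,58,-5)
river: ρ → (-5,62,2)
river: ρ → (2,62,-5)
river: ρ → (-5,58,26)
river: ρ → (26,46,-17)
river: ρ → (-17,56,11)
river: ρ → (11,54,-22)
river: ρ → (-22,34,31)
river: ρ → (31,28,-25)
river: ρ → (-25,22,34)
river: ρ → (34,46,-13)
river: ρ → (-13,58,10)
river: ρ → (10,62,-1)
river: ρ → (-1,62,10)
river: ρ → (10,58,-13)
river: ρ → (-13,46,34)
river: ρ → (34,22,-25)
ρ-cycle length = 22 (tail of 1 descent step not counted)

22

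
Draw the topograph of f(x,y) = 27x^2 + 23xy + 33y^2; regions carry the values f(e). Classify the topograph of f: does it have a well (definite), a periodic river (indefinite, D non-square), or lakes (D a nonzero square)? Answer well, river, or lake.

D = b²−4ac = 23² − 4·27·33 = -3035
D < 0 ⇒ definite ⇒ every region one sign ⇒ single well

well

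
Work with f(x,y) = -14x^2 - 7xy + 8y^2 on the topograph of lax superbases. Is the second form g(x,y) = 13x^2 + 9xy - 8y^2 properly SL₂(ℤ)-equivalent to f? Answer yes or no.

D₁ = 497, D₂ = 497
river cycle of f (length 14): (8, 7, -14), (-14, 21, 1), (1, 21, -14), (-14, 7, 8), (8, 9, -13), (-13, 17, 4), (4, 15, -17), (-17, 19, 2), (2, 21, -7), (-7, 21, 2), … (4 more)
river cycle of g (length 14): (-8, 7, 14), (14, 21, -1), (-1, 21, 14), (14, 7, -8), (-8, 9, 13), (13, 17, -4), (-4, 15, 17), (17, 19, -2), (-2, 21, 7), (7, 21, -2), … (4 more)
cycles differ ⇒ inequivalent

no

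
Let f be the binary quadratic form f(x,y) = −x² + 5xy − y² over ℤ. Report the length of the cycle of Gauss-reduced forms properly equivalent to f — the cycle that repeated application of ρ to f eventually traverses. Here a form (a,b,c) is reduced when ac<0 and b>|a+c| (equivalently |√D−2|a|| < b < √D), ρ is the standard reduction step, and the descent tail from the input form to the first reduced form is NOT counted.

D = 21, ⌊√D⌋ = 4
descent: ρ → (-1,3,3)  [lands on river]
river: ρ → (3,3,-1)
ρ-cycle length = 2 (tail of 1 descent step not counted)

2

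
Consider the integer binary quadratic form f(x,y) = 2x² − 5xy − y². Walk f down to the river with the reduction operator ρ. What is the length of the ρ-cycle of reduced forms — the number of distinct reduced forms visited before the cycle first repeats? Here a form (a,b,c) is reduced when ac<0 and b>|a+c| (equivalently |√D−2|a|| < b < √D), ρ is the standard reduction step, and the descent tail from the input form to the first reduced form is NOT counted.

D = 33, ⌊√D⌋ = 5
descent: ρ → (-1,5,2)  [lands on river]
river: ρ → (2,3,-3)
river: ρ → (-3,3,2)
river: ρ → (2,5,-1)
ρ-cycle length = 4 (tail of 1 descent step not counted)

4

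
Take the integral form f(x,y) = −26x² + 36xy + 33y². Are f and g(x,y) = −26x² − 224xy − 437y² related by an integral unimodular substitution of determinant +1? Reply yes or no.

D₁ = 4728, D₂ = 4728
river cycle of f (length 20): (33, 30, -29), (-29, 28, 34), (34, 40, -23), (-23, 52, 22), (22, 36, -39), (-39, 42, 19), (19, 34, -47), (-47, 60, 6), (6, 60, -47), (-47, 34, 19), … (10 more)
river cycle of g (length 20): (-26, 36, 33), (33, 30, -29), (-29, 28, 34), (34, 40, -23), (-23, 52, 22), (22, 36, -39), (-39, 42, 19), (19, 34, -47), (-47, 60, 6), (6, 60, -47), … (10 more)
cycles coincide ⇒ equivalent

yes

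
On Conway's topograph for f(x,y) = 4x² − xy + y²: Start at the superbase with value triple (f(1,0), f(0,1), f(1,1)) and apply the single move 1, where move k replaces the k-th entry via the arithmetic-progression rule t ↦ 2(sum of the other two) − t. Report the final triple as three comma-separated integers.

start (4,1,4) = (f(1,0),f(0,1),f(1,1))
replace slot 1: 2·(1+4) − 4 = 6 → (6,1,4)

6,1,4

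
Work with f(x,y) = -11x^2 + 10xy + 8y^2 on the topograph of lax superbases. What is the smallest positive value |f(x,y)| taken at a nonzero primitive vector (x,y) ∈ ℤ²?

river: ρ → (8,6,-13)
river: ρ → (-13,20,1)
river: ρ → (1,20,-13)
river: ρ → (-13,6,8)
river: ρ → (8,10,-11)
river: ρ → (-11,12,7)
river: ρ → (7,16,-7)
river: ρ → (-7,12,11)
river: ρ → (11,10,-8)
river: ρ → (-8,6,13)
river: ρ → (13,20,-1)
river: ρ → (-1,20,13)
river: ρ → (13,6,-8)
river: ρ → (-8,10,11)
river: ρ → (11,12,-7)
river: ρ → (-7,16,7)
river: ρ → (7,12,-11)
river: ρ → (-11,10,8)
closes: descent 0, river 18
min |a| on river = 1

1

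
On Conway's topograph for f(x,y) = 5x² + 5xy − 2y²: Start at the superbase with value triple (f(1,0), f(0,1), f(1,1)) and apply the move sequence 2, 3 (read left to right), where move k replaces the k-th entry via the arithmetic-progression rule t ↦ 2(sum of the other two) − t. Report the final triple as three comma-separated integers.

start (5,-2,8) = (f(1,0),f(0,1),f(1,1))
replace slot 2: 2·(5+8) − (-2) = 28 → (5,28,8)
replace slot 3: 2·(5+28) − 8 = 58 → (5,28,58)

5,28,58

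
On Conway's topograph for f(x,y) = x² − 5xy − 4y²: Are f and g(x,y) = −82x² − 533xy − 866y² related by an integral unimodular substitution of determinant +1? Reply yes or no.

D₁ = 41, D₂ = 41
river cycle of f (length 10): (-4, 5, 1), (1, 5, -4), (-4, 3, 2), (2, 5, -2), (-2, 3, 4), (4, 5, -1), (-1, 5, 4), (4, 3, -2), (-2, 5, 2), (2, 3, -4)
river cycle of g (length 10): (2, 3, -4), (-4, 5, 1), (1, 5, -4), (-4, 3, 2), (2, 5, -2), (-2, 3, 4), (4, 5, -1), (-1, 5, 4), (4, 3, -2), (-2, 5, 2)
cycles coincide ⇒ equivalent

yes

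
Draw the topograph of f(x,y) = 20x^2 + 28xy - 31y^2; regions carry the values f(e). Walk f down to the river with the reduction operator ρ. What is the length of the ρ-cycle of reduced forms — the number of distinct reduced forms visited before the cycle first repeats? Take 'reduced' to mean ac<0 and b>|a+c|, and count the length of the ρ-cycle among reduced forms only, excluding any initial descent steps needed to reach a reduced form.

D = 3264, ⌊√D⌋ = 57
river: ρ → (-31,34,17)
river: ρ → (17,34,-31)
river: ρ → (-31,28,20)
river: ρ → (20,52,-7)
river: ρ → (-7,46,41)
river: ρ → (41,36,-12)
river: ρ → (-12,36,41)
river: ρ → (41,46,-7)
river: ρ → (-7,52,20)
river: ρ → (20,28,-31)
ρ-cycle length = 10 (tail of 0 descent steps not counted)

10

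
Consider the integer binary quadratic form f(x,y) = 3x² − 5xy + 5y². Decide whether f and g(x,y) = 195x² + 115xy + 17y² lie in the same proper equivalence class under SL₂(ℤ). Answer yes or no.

D₁ = -35, D₂ = -35
f: translate: b→1 (≡-5 mod 6), so (3,-5,5)→(3,1,3)
f: reduced (well bottom): (3,1,3) with a≤c, −a<b≤a
g: flip: (195,115,17)→(17,-115,195)
g: translate: b→-13 (≡-115 mod 34), so (17,-115,195)→(17,-13,3)
g: flip: (17,-13,3)→(3,13,17)
g: translate: b→1 (≡13 mod 6), so (3,13,17)→(3,1,3)
g: reduced (well bottom): (3,1,3) with a≤c, −a<b≤a
reduced forms (3, 1, 3) vs (3, 1, 3) ⇒ equivalent

yes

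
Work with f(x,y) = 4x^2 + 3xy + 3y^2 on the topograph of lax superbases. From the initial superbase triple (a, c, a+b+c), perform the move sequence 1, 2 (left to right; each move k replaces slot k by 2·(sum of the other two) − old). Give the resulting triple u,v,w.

start (4,3,10) = (f(1,0),f(0,1),f(1,1))
replace slot 1: 2·(3+10) − 4 = 22 → (22,3,10)
replace slot 2: 2·(22+10) − 3 = 61 → (22,61,10)

22,61,10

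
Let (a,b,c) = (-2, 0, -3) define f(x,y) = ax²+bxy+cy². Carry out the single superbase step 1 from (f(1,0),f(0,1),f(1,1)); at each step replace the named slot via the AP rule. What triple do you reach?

start (-2,-3,-5) = (f(1,0),f(0,1),f(1,1))
replace slot 1: 2·((-3)+(-5)) − (-2) = -14 → (-14,-3,-5)

-14,-3,-5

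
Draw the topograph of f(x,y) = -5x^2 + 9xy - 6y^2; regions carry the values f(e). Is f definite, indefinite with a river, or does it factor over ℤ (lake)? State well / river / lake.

D = b²−4ac = 9² − 4·(-5)·(-6) = -39
D < 0 ⇒ definite ⇒ every region one sign ⇒ single well

well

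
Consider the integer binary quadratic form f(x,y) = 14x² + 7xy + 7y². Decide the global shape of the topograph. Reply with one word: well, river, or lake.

D = b²−4ac = 7² − 4·14·7 = -343
D < 0 ⇒ definite ⇒ every region one sign ⇒ single well

well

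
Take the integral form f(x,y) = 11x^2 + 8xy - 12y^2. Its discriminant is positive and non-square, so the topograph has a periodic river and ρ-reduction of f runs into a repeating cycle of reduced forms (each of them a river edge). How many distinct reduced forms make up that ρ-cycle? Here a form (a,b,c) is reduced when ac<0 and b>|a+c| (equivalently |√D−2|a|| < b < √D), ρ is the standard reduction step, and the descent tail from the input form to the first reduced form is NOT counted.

D = 592, ⌊√D⌋ = 24
river: ρ → (-12,16,7)
river: ρ → (7,12,-16)
river: ρ → (-16,20,3)
river: ρ → (3,22,-9)
river: ρ → (-9,14,11)
river: ρ → (11,8,-12)
ρ-cycle length = 6 (tail of 0 descent steps not counted)

6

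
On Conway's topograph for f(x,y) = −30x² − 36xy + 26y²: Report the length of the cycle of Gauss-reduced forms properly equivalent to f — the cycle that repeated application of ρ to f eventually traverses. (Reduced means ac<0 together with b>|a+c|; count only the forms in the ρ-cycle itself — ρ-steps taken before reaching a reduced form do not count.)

D = 4416, ⌊√D⌋ = 66
descent: ρ → (26,36,-30)  [lands on river]
river: ρ → (-30,24,32)
river: ρ → (32,40,-22)
river: ρ → (-22,48,24)
river: ρ → (24,48,-22)
river: ρ → (-22,40,32)
river: ρ → (32,24,-30)
river: ρ → (-30,36,26)
river: ρ → (26,16,-40)
river: ρ → (-40,64,2)
river: ρ → (2,64,-40)
river: ρ → (-40,16,26)
ρ-cycle length = 12 (tail of 1 descent step not counted)

12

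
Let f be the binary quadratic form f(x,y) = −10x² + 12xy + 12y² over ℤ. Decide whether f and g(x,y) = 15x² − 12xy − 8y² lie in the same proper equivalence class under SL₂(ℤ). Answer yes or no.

D₁ = 624, D₂ = 624
river cycle of f (length 6): (12, 12, -10), (-10, 8, 14), (14, 20, -4), (-4, 20, 14), (14, 8, -10), (-10, 12, 12)
river cycle of g (length 4): (-8, 12, 15), (15, 18, -5), (-5, 22, 7), (7, 20, -8)
cycles differ ⇒ inequivalent

no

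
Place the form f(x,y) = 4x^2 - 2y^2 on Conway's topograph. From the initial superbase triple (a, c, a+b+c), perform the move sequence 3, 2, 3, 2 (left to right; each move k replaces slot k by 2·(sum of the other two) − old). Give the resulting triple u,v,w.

start (4,-2,2) = (f(1,0),f(0,1),f(1,1))
replace slot 3: 2·(4+(-2)) − 2 = 2 → (4,-2,2)
replace slot 2: 2·(4+2) − (-2) = 14 → (4,14,2)
replace slot 3: 2·(4+14) − 2 = 34 → (4,14,34)
replace slot 2: 2·(4+34) − 14 = 62 → (4,62,34)

4,62,34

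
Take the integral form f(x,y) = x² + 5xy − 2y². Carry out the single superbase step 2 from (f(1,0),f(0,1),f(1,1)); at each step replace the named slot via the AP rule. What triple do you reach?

start (1,-2,4) = (f(1,0),f(0,1),f(1,1))
replace slot 2: 2·(1+4) − (-2) = 12 → (1,12,4)

1,12,4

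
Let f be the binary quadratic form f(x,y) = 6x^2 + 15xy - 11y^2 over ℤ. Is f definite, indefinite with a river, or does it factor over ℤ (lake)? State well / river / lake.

D = b²−4ac = 15² − 4·6·(-11) = 489
D > 0 non-square ⇒ indefinite ⇒ periodic river

river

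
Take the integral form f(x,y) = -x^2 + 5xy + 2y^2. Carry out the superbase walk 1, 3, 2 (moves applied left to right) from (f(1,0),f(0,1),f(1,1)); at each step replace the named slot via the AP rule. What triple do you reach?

start (-1,2,6) = (f(1,0),f(0,1),f(1,1))
replace slot 1: 2·(2+6) − (-1) = 17 → (17,2,6)
replace slot 3: 2·(17+2) − 6 = 32 → (17,2,32)
replace slot 2: 2·(17+32) − 2 = 96 → (17,96,32)

17,96,32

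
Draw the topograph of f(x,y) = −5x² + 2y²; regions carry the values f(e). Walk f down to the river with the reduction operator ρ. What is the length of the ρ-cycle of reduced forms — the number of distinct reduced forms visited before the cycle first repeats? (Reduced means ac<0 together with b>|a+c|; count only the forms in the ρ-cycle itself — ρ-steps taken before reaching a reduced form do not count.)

D = 40, ⌊√D⌋ = 6
descent: ρ → (2,4,-3)  [lands on river]
river: ρ → (-3,2,3)
river: ρ → (3,4,-2)
river: ρ → (-2,4,3)
river: ρ → (3,2,-3)
river: ρ → (-3,4,2)
ρ-cycle length = 6 (tail of 1 descent step not counted)

6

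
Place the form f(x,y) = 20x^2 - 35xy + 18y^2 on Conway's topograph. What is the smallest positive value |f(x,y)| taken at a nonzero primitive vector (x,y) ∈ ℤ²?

translate: b→5 (≡-35 mod 40), so (20,-35,18)→(20,5,3)
flip: (20,5,3)→(3,-5,20)
translate: b→1 (≡-5 mod 6), so (3,-5,20)→(3,1,18)
reduced (well bottom): (3,1,18) with a≤c, −a<b≤a
well minimum = a = 3

3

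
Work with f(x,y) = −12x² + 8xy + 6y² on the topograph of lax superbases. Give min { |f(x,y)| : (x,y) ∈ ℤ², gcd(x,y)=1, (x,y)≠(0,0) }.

river: ρ → (6,16,-4)
river: ρ → (-4,16,6)
river: ρ → (6,8,-12)
river: ρ → (-12,16,2)
river: ρ → (2,16,-12)
river: ρ → (-12,8,6)
closes: descent 0, river 6
min |a| on river = 2

2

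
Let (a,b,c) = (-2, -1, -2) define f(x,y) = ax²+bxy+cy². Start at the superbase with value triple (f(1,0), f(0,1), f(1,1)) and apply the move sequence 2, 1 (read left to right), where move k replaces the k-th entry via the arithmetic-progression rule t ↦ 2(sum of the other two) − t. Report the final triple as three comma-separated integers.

start (-2,-2,-5) = (f(1,0),f(0,1),f(1,1))
replace slot 2: 2·((-2)+(-5)) − (-2) = -12 → (-2,-12,-5)
replace slot 1: 2·((-12)+(-5)) − (-2) = -32 → (-32,-12,-5)

-32,-12,-5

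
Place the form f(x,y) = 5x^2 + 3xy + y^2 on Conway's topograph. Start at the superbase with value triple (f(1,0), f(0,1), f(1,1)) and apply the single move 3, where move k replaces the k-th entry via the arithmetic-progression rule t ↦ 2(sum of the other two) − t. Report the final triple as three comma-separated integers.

start (5,1,9) = (f(1,0),f(0,1),f(1,1))
replace slot 3: 2·(5+1) − 9 = 3 → (5,1,3)

5,1,3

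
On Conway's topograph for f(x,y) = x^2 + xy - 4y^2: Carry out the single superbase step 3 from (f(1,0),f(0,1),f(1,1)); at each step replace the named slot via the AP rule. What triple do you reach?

start (1,-4,-2) = (f(1,0),f(0,1),f(1,1))
replace slot 3: 2·(1+(-4)) − (-2) = -4 → (1,-4,-4)

1,-4,-4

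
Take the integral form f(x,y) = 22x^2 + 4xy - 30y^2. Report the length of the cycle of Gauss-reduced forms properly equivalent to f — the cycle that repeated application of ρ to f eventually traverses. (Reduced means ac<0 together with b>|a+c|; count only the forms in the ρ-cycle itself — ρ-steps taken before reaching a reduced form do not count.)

D = 2656, ⌊√D⌋ = 51
descent: ρ → (-30,-4,22)
descent: ρ → (22,48,-4)  [lands on river]
river: ρ → (-4,48,22)
river: ρ → (22,40,-12)
river: ρ → (-12,32,34)
river: ρ → (34,36,-10)
river: ρ → (-10,44,18)
river: ρ → (18,28,-26)
river: ρ → (-26,24,20)
river: ρ → (20,16,-30)
river: ρ → (-30,44,6)
river: ρ → (6,40,-44)
river: ρ → (-44,48,2)
river: ρ → (2,48,-44)
river: ρ → (-44,40,6)
river: ρ → (6,44,-30)
river: ρ → (-30,16,20)
river: ρ → (20,24,-26)
river: ρ → (-26,28,18)
river: ρ → (18,44,-10)
river: ρ → (-10,36,34)
river: ρ → (34,32,-12)
river: ρ → (-12,40,22)
ρ-cycle length = 22 (tail of 2 descent steps not counted)

22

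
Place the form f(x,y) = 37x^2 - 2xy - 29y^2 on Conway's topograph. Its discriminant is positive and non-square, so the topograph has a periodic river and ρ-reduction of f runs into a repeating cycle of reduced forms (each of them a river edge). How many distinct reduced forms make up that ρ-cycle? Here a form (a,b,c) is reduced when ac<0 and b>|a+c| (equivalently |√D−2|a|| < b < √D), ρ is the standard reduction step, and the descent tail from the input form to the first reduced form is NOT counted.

D = 4296, ⌊√D⌋ = 65
descent: ρ → (-29,60,6)  [lands on river]
river: ρ → (6,60,-29)
river: ρ → (-29,56,10)
river: ρ → (10,64,-5)
river: ρ → (-5,56,58)
river: ρ → (58,60,-3)
river: ρ → (-3,60,58)
river: ρ → (58,56,-5)
river: ρ → (-5,64,10)
river: ρ → (10,56,-29)
ρ-cycle length = 10 (tail of 1 descent step not counted)

10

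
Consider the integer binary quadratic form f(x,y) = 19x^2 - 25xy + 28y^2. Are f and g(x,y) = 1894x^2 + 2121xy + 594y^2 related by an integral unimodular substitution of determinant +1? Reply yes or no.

D₁ = -1503, D₂ = -1503
f: translate: b→13 (≡-25 mod 38), so (19,-25,28)→(19,13,22)
f: reduced (well bottom): (19,13,22) with a≤c, −a<b≤a
g: translate: b→-1667 (≡2121 mod 3788), so (1894,2121,594)→(1894,-1667,367)
g: flip: (1894,-1667,367)→(367,1667,1894)
g: translate: b→199 (≡1667 mod 734), so (367,1667,1894)→(367,199,28)
g: flip: (367,199,28)→(28,-199,367)
g: translate: b→25 (≡-199 mod 56), so (28,-199,367)→(28,25,19)
g: flip: (28,25,19)→(19,-25,28)
g: translate: b→13 (≡-25 mod 38), so (19,-25,28)→(19,13,22)
g: reduced (well bottom): (19,13,22) with a≤c, −a<b≤a
reduced forms (19, 13, 22) vs (19, 13, 22) ⇒ equivalent

yes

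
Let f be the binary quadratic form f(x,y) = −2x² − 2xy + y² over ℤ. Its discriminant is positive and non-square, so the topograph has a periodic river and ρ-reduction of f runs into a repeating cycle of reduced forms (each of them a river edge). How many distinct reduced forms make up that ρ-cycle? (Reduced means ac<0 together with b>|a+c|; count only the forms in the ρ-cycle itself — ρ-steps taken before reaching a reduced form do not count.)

D = 12, ⌊√D⌋ = 3
descent: ρ → (1,2,-2)  [lands on river]
river: ρ → (-2,2,1)
ρ-cycle length = 2 (tail of 1 descent step not counted)

2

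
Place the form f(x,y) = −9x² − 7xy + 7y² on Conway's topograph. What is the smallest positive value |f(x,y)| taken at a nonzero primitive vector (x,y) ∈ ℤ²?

descent: ρ → (7,7,-9)  [lands on river]
river: ρ → (-9,11,5)
river: ρ → (5,9,-11)
river: ρ → (-11,13,3)
river: ρ → (3,17,-1)
river: ρ → (-1,17,3)
river: ρ → (3,13,-11)
river: ρ → (-11,9,5)
river: ρ → (5,11,-9)
river: ρ → (-9,7,7)
closes: descent 1, river 10
min |a| on river = 1

1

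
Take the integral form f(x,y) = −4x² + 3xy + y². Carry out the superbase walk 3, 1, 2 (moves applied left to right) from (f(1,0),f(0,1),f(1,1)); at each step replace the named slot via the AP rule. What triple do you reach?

start (-4,1,0) = (f(1,0),f(0,1),f(1,1))
replace slot 3: 2·((-4)+1) − 0 = -6 → (-4,1,-6)
replace slot 1: 2·(1+(-6)) − (-4) = -6 → (-6,1,-6)
replace slot 2: 2·((-6)+(-6)) − 1 = -25 → (-6,-25,-6)

-6,-25,-6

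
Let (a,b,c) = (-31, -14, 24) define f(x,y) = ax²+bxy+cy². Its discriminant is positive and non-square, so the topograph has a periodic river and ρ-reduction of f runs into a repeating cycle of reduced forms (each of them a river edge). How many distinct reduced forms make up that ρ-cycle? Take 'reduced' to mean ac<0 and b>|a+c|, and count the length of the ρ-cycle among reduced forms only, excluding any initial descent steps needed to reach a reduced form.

D = 3172, ⌊√D⌋ = 56
descent: ρ → (24,14,-31)  [lands on river]
river: ρ → (-31,48,7)
river: ρ → (7,50,-24)
river: ρ → (-24,46,11)
river: ρ → (11,42,-32)
river: ρ → (-32,22,21)
river: ρ → (21,20,-33)
river: ρ → (-33,46,8)
river: ρ → (8,50,-21)
river: ρ → (-21,34,24)
ρ-cycle length = 10 (tail of 1 descent step not counted)

10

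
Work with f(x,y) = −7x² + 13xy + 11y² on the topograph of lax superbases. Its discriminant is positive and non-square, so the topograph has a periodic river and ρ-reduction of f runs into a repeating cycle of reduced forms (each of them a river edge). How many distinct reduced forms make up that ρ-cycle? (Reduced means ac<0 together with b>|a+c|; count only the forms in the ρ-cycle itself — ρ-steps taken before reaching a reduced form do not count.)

D = 477, ⌊√D⌋ = 21
river: ρ → (11,9,-9)
river: ρ → (-9,9,11)
river: ρ → (11,13,-7)
river: ρ → (-7,15,9)
river: ρ → (9,21,-1)
river: ρ → (-1,21,9)
river: ρ → (9,15,-7)
river: ρ → (-7,13,11)
ρ-cycle length = 8 (tail of 0 descent steps not counted)

8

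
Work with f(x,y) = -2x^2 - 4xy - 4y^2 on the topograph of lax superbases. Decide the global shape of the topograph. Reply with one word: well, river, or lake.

D = b²−4ac = (-4)² − 4·(-2)·(-4) = -16
D < 0 ⇒ definite ⇒ every region one sign ⇒ single well

well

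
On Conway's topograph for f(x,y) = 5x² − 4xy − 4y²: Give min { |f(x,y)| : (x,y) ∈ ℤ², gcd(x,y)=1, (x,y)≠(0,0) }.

descent: ρ → (-4,4,5)  [lands on river]
river: ρ → (5,6,-3)
river: ρ → (-3,6,5)
river: ρ → (5,4,-4)
closes: descent 1, river 4
min |a| on river = 3

3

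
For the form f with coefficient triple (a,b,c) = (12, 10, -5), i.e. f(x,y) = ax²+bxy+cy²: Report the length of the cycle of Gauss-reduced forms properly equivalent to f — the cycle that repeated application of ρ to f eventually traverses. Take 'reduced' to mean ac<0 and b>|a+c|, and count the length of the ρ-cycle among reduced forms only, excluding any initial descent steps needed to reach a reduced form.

D = 340, ⌊√D⌋ = 18
river: ρ → (-5,10,12)
river: ρ → (12,14,-3)
river: ρ → (-3,16,7)
river: ρ → (7,12,-7)
river: ρ → (-7,16,3)
river: ρ → (3,14,-12)
river: ρ → (-12,10,5)
river: ρ → (5,10,-12)
river: ρ → (-12,14,3)
river: ρ → (3,16,-7)
river: ρ → (-7,12,7)
river: ρ → (7,16,-3)
river: ρ → (-3,14,12)
river: ρ → (12,10,-5)
ρ-cycle length = 14 (tail of 0 descent steps not counted)

14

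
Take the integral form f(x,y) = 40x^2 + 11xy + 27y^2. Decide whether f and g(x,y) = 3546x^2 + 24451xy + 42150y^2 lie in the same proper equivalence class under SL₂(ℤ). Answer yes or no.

D₁ = -4199, D₂ = -4199
f: flip: (40,11,27)→(27,-11,40)
f: reduced (well bottom): (27,-11,40) with a≤c, −a<b≤a
g: translate: b→3175 (≡24451 mod 7092), so (3546,24451,42150)→(3546,3175,711)
g: flip: (3546,3175,711)→(711,-3175,3546)
g: translate: b→-331 (≡-3175 mod 1422), so (711,-3175,3546)→(711,-331,40)
g: flip: (711,-331,40)→(40,331,711)
g: translate: b→11 (≡331 mod 80), so (40,331,711)→(40,11,27)
g: flip: (40,11,27)→(27,-11,40)
g: reduced (well bottom): (27,-11,40) with a≤c, −a<b≤a
reduced forms (27, -11, 40) vs (27, -11, 40) ⇒ equivalent

yes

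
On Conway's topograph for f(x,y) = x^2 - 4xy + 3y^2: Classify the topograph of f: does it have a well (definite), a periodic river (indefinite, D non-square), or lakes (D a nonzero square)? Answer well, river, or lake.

D = b²−4ac = (-4)² − 4·1·3 = 4
D = 2² is a perfect square ⇒ form factors over ℤ ⇒ lakes

lake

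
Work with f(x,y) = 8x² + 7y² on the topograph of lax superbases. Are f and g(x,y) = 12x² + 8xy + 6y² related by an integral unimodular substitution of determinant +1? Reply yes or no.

D₁ = -224, D₂ = -224
f: flip: (8,0,7)→(7,0,8)
f: reduced (well bottom): (7,0,8) with a≤c, −a<b≤a
g: flip: (12,8,6)→(6,-8,12)
g: translate: b→4 (≡-8 mod 12), so (6,-8,12)→(6,4,10)
g: reduced (well bottom): (6,4,10) with a≤c, −a<b≤a
reduced forms (7, 0, 8) vs (6, 4, 10) ⇒ inequivalent

no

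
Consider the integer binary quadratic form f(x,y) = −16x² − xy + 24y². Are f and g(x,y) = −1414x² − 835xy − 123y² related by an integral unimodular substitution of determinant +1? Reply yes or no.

D₁ = 1537, D₂ = 1537
river cycle of f (length 20): (-16, 31, 9), (9, 23, -28), (-28, 33, 4), (4, 39, -1), (-1, 39, 4), (4, 33, -28), (-28, 23, 9), (9, 31, -16), (-16, 33, 7), (7, 37, -6), … (10 more)
river cycle of g (length 20): (-16, 31, 9), (9, 23, -28), (-28, 33, 4), (4, 39, -1), (-1, 39, 4), (4, 33, -28), (-28, 23, 9), (9, 31, -16), (-16, 33, 7), (7, 37, -6), … (10 more)
cycles coincide ⇒ equivalent

yes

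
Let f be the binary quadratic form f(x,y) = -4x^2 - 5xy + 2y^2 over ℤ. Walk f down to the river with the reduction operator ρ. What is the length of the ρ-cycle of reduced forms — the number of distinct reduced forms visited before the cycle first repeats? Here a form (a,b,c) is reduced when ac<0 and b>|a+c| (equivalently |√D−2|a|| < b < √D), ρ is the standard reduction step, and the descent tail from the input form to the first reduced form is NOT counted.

D = 57, ⌊√D⌋ = 7
descent: ρ → (2,5,-4)  [lands on river]
river: ρ → (-4,3,3)
river: ρ → (3,3,-4)
river: ρ → (-4,5,2)
river: ρ → (2,7,-1)
river: ρ → (-1,7,2)
ρ-cycle length = 6 (tail of 1 descent step not counted)

6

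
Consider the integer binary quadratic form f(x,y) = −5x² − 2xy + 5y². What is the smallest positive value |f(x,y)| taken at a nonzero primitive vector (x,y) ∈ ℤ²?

descent: ρ → (5,2,-5)  [lands on river]
river: ρ → (-5,8,2)
river: ρ → (2,8,-5)
river: ρ → (-5,2,5)
river: ρ → (5,8,-2)
river: ρ → (-2,8,5)
closes: descent 1, river 6
min |a| on river = 2

2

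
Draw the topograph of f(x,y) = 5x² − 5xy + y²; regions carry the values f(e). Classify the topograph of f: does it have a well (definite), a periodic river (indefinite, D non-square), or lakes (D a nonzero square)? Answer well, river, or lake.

D = b²−4ac = (-5)² − 4·5·1 = 5
D > 0 non-square ⇒ indefinite ⇒ periodic river

river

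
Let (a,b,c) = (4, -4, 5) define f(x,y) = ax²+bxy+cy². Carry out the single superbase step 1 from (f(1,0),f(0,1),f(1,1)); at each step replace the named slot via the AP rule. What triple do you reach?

start (4,5,5) = (f(1,0),f(0,1),f(1,1))
replace slot 1: 2·(5+5) − 4 = 16 → (16,5,5)

16,5,5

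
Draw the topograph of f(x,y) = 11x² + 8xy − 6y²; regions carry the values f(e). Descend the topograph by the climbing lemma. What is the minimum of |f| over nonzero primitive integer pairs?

river: ρ → (-6,16,3)
river: ρ → (3,14,-11)
river: ρ → (-11,8,6)
river: ρ → (6,16,-3)
river: ρ → (-3,14,11)
river: ρ → (11,8,-6)
closes: descent 0, river 6
min |a| on river = 3

3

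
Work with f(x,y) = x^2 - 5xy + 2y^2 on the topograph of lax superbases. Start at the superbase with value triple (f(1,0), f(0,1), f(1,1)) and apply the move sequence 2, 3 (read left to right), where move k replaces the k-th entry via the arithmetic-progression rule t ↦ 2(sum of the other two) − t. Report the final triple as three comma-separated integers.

start (1,2,-2) = (f(1,0),f(0,1),f(1,1))
replace slot 2: 2·(1+(-2)) − 2 = -4 → (1,-4,-2)
replace slot 3: 2·(1+(-4)) − (-2) = -4 → (1,-4,-4)

1,-4,-4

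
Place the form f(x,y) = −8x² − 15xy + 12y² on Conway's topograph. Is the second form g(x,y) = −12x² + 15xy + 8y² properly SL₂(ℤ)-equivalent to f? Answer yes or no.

D₁ = 609, D₂ = 609
river cycle of f (length 16): (12, 15, -8), (-8, 17, 10), (10, 23, -2), (-2, 21, 21), (21, 21, -2), (-2, 23, 10), (10, 17, -8), (-8, 15, 12), (12, 9, -11), (-11, 13, 10), … (6 more)
river cycle of g (length 16): (8, 17, -10), (-10, 23, 2), (2, 21, -21), (-21, 21, 2), (2, 23, -10), (-10, 17, 8), (8, 15, -12), (-12, 9, 11), (11, 13, -10), (-10, 7, 14), … (6 more)
cycles differ ⇒ inequivalent

no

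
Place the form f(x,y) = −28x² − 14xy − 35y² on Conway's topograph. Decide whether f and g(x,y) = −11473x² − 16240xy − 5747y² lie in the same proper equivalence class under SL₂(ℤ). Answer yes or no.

D₁ = -3724, D₂ = -3724
f is negative-definite; reduce −f:
−f: reduced (well bottom): (28,14,35) with a≤c, −a<b≤a
flip sign back: reduced form of f is (-28,-14,-35)
g is negative-definite; reduce −g:
−g: translate: b→-6706 (≡16240 mod 22946), so (11473,16240,5747)→(11473,-6706,980)
−g: flip: (11473,-6706,980)→(980,6706,11473)
−g: translate: b→826 (≡6706 mod 1960), so (980,6706,11473)→(980,826,175)
−g: flip: (980,826,175)→(175,-826,980)
−g: translate: b→-126 (≡-826 mod 350), so (175,-826,980)→(175,-126,28)
−g: flip: (175,-126,28)→(28,126,175)
−g: translate: b→14 (≡126 mod 56), so (28,126,175)→(28,14,35)
−g: reduced (well bottom): (28,14,35) with a≤c, −a<b≤a
flip sign back: reduced form of g is (-28,-14,-35)
reduced forms (-28, -14, -35) vs (-28, -14, -35) ⇒ equivalent

yes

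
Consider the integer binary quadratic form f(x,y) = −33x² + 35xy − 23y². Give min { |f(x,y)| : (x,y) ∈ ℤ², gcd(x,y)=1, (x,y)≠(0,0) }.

translate: b→31 (≡-35 mod 66), so (33,-35,23)→(33,31,21)
flip: (33,31,21)→(21,-31,33)
translate: b→11 (≡-31 mod 42), so (21,-31,33)→(21,11,23)
reduced (well bottom): (21,11,23) with a≤c, −a<b≤a
well minimum |f| = |-21| = 21 (negative-definite)

21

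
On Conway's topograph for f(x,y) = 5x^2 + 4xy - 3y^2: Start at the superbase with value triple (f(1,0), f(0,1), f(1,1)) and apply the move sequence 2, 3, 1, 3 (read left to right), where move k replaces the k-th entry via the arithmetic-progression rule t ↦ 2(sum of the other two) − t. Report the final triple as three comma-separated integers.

start (5,-3,6) = (f(1,0),f(0,1),f(1,1))
replace slot 2: 2·(5+6) − (-3) = 25 → (5,25,6)
replace slot 3: 2·(5+25) − 6 = 54 → (5,25,54)
replace slot 1: 2·(25+54) − 5 = 153 → (153,25,54)
replace slot 3: 2·(153+25) − 54 = 302 → (153,25,302)

153,25,302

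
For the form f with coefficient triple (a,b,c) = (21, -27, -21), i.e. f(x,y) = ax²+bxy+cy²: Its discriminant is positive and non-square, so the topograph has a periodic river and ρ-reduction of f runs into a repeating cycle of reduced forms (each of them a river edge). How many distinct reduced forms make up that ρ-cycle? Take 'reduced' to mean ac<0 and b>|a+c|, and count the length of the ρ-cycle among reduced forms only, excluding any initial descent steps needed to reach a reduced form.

D = 2493, ⌊√D⌋ = 49
descent: ρ → (-21,27,21)  [lands on river]
river: ρ → (21,15,-27)
river: ρ → (-27,39,9)
river: ρ → (9,33,-39)
river: ρ → (-39,45,3)
river: ρ → (3,45,-39)
river: ρ → (-39,33,9)
river: ρ → (9,39,-27)
river: ρ → (-27,15,21)
river: ρ → (21,27,-21)
river: ρ → (-21,15,27)
river: ρ → (27,39,-9)
river: ρ → (-9,33,39)
river: ρ → (39,45,-3)
river: ρ → (-3,45,39)
river: ρ → (39,33,-9)
river: ρ → (-9,39,27)
river: ρ → (27,15,-21)
ρ-cycle length = 18 (tail of 1 descent step not counted)

18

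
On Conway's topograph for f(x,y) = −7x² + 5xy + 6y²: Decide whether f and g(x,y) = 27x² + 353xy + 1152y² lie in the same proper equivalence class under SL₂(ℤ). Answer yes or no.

D₁ = 193, D₂ = 193
river cycle of f (length 30): (6, 7, -6), (-6, 5, 7), (7, 9, -4), (-4, 7, 9), (9, 11, -2), (-2, 13, 3), (3, 11, -6), (-6, 13, 1), (1, 13, -6), (-6, 11, 3), … (20 more)
river cycle of g (length 30): (4, 9, -7), (-7, 5, 6), (6, 7, -6), (-6, 5, 7), (7, 9, -4), (-4, 7, 9), (9, 11, -2), (-2, 13, 3), (3, 11, -6), (-6, 13, 1), … (20 more)
cycles coincide ⇒ equivalent

yes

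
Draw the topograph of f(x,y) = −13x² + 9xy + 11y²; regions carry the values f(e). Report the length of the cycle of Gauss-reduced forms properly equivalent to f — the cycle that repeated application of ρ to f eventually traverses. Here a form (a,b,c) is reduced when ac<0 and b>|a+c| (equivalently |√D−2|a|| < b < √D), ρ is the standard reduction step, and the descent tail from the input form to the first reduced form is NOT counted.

D = 653, ⌊√D⌋ = 25
river: ρ → (11,13,-11)
river: ρ → (-11,9,13)
river: ρ → (13,17,-7)
river: ρ → (-7,25,1)
river: ρ → (1,25,-7)
river: ρ → (-7,17,13)
river: ρ → (13,9,-11)
river: ρ → (-11,13,11)
river: ρ → (11,9,-13)
river: ρ → (-13,17,7)
river: ρ → (7,25,-1)
river: ρ → (-1,25,7)
river: ρ → (7,17,-13)
river: ρ → (-13,9,11)
ρ-cycle length = 14 (tail of 0 descent steps not counted)

14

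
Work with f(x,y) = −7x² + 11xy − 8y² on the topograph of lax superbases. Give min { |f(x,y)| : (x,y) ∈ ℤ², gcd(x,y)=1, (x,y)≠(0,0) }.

translate: b→3 (≡-11 mod 14), so (7,-11,8)→(7,3,4)
flip: (7,3,4)→(4,-3,7)
reduced (well bottom): (4,-3,7) with a≤c, −a<b≤a
well minimum |f| = |-4| = 4 (negative-definite)

4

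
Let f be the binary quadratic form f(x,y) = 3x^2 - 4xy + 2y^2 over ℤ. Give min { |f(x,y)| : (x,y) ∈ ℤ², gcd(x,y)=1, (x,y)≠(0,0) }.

translate: b→2 (≡-4 mod 6), so (3,-4,2)→(3,2,1)
flip: (3,2,1)→(1,-2,3)
translate: b→0 (≡-2 mod 2), so (1,-2,3)→(1,0,2)
reduced (well bottom): (1,0,2) with a≤c, −a<b≤a
well minimum = a = 1

1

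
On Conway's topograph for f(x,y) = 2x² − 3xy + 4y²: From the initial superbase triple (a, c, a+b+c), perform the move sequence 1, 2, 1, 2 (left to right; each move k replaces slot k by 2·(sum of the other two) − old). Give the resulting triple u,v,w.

start (2,4,3) = (f(1,0),f(0,1),f(1,1))
replace slot 1: 2·(4+3) − 2 = 12 → (12,4,3)
replace slot 2: 2·(12+3) − 4 = 26 → (12,26,3)
replace slot 1: 2·(26+3) − 12 = 46 → (46,26,3)
replace slot 2: 2·(46+3) − 26 = 72 → (46,72,3)

46,72,3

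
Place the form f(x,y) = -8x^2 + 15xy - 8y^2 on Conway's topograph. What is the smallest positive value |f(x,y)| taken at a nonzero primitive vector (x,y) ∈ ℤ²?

translate: b→1 (≡-15 mod 16), so (8,-15,8)→(8,1,1)
flip: (8,1,1)→(1,-1,8)
translate: b→1 (≡-1 mod 2), so (1,-1,8)→(1,1,8)
reduced (well bottom): (1,1,8) with a≤c, −a<b≤a
well minimum |f| = |-1| = 1 (negative-definite)

1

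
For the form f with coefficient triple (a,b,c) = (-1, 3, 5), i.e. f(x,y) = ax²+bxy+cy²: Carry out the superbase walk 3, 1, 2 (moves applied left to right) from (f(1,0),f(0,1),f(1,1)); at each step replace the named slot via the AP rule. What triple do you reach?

start (-1,5,7) = (f(1,0),f(0,1),f(1,1))
replace slot 3: 2·((-1)+5) − 7 = 1 → (-1,5,1)
replace slot 1: 2·(5+1) − (-1) = 13 → (13,5,1)
replace slot 2: 2·(13+1) − 5 = 23 → (13,23,1)

13,23,1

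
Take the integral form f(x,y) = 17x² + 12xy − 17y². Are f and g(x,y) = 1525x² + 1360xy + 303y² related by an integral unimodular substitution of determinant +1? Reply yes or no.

D₁ = 1300, D₂ = 1300
river cycle of f (length 10): (-17, 22, 12), (12, 26, -13), (-13, 26, 12), (12, 22, -17), (-17, 12, 17), (17, 22, -12), (-12, 26, 13), (13, 26, -12), (-12, 22, 17), (17, 12, -17)
river cycle of g (length 10): (17, 12, -17), (-17, 22, 12), (12, 26, -13), (-13, 26, 12), (12, 22, -17), (-17, 12, 17), (17, 22, -12), (-12, 26, 13), (13, 26, -12), (-12, 22, 17)
cycles coincide ⇒ equivalent

yes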